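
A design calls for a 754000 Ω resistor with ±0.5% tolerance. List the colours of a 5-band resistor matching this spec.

violet, green, yellow, orange, green

754000 Ω = 754 × 10^3.
7 → violet
5 → green
4 → yellow
Multiplier 10^3 → orange.
±0.5% tolerance → green.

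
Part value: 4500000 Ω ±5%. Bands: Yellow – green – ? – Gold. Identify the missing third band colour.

green

4500000 Ω = 45 × 10^5.
The third band is the multiplier, 10^5, which is green.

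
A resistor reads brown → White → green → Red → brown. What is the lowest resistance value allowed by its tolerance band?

19305 Ω

Brown → 1 (first significant figure)
White → 9 (second significant figure)
Green → 5 (third significant figure)
Red → ×10^2 multiplier
Brown → ±1% tolerance
195 × 100 = 19500 Ω
Lowest = 19500 × (1 − 1/100) = 19305 Ω.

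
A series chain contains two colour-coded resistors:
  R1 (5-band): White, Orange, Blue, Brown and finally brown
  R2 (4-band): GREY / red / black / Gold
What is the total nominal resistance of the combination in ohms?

R1: white, orange, blue → 936; brown ×10 → 9360 Ω.
R2: grey, red → 82; black ×1 → 82 Ω.
Series: 9360 + 82 = 9442 Ω.

9442 Ω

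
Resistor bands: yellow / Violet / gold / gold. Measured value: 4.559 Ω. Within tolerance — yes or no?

Yellow → 4 (first significant figure)
Violet → 7 (second significant figure)
Gold → ×0.1 multiplier
Gold → ±5% tolerance
47 × 0.1 = 4.7 Ω
Allowed range: 4.465 Ω to 4.935 Ω.
4.559 Ω lies inside that range.

yes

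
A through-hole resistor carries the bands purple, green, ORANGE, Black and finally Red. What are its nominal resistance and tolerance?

753 Ω ±2%

Violet → 7 (first significant figure)
Green → 5 (second significant figure)
Orange → 3 (third significant figure)
Black → ×1 multiplier
Red → ±2% tolerance
753 × 1 = 753 Ω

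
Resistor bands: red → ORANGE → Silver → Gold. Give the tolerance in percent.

The last band, gold, is the tolerance band.
Gold corresponds to ±5%.

±5%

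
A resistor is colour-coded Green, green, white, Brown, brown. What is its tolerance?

The last band, brown, is the tolerance band.
Brown corresponds to ±1%.

±1%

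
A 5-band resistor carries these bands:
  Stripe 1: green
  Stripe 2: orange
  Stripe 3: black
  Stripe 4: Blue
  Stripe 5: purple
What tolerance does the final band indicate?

The last band, violet, is the tolerance band.
Violet corresponds to ±0.1%.

±0.1%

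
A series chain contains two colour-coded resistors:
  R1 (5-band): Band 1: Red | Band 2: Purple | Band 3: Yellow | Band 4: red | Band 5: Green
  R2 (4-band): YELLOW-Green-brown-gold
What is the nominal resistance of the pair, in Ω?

R1: red, violet, yellow → 274; red ×10^2 → 27400 Ω.
R2: yellow, green → 45; brown ×10 → 450 Ω.
Series: 27400 + 450 = 27850 Ω.

27850 Ω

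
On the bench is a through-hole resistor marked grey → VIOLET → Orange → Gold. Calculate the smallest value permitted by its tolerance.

Grey → 8 (first significant figure)
Violet → 7 (second significant figure)
Orange → ×10^3 multiplier
Gold → ±5% tolerance
87 × 1000 = 87000 Ω
Smallest = 87000 × (1 − 5/100) = 82650 Ω.

82650 Ω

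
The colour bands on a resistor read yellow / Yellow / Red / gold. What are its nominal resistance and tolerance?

Yellow → 4 (first significant figure)
Yellow → 4 (second significant figure)
Red → ×10^2 multiplier
Gold → ±5% tolerance
44 × 100 = 4400 Ω

4400 Ω ±5%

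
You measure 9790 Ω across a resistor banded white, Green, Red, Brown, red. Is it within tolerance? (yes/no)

White → 9 (first significant figure)
Green → 5 (second significant figure)
Red → 2 (third significant figure)
Brown → ×10 multiplier
Red → ±2% tolerance
952 × 10 = 9520 Ω
Allowed range: 9329.6 Ω to 9710.4 Ω.
9790 Ω lies outside that range.

no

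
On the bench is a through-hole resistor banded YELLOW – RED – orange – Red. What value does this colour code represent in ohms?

42000 Ω

Yellow → 4 (first significant figure)
Red → 2 (second significant figure)
Orange → ×10^3 multiplier
42 × 1000 = 42000 Ω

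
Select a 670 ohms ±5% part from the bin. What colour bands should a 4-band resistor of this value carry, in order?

670 Ω = 67 × 10^1.
6 → blue
7 → violet
Multiplier 10^1 → brown.
±5% tolerance → gold.

blue, violet, brown, gold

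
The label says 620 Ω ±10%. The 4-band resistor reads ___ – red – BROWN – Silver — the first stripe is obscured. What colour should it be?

blue

620 Ω = 62 × 10^1.
The first band gives digit 6 of the significand, and 6 is blue.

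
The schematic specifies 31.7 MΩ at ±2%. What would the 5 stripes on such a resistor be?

31700000 Ω = 317 × 10^5.
3 → orange
1 → brown
7 → violet
Multiplier 10^5 → green.
±2% tolerance → red.

orange, brown, violet, green, red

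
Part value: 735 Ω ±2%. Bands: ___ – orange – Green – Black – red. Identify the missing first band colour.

violet

735 Ω = 735 × 10^0.
The first band gives digit 7 of the significand, and 7 is violet.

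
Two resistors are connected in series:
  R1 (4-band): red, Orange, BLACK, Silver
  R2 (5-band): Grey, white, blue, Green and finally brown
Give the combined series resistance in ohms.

89600023 Ω

R1: red, orange → 23; black ×1 → 23 Ω.
R2: grey, white, blue → 896; green ×10^5 → 89600000 Ω.
Series: 23 + 89600000 = 89600023 Ω.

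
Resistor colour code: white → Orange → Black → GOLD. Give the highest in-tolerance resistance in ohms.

97.65 Ω

White → 9 (first significant figure)
Orange → 3 (second significant figure)
Black → ×1 multiplier
Gold → ±5% tolerance
93 × 1 = 93 Ω
Highest = 93 × (1 + 5/100) = 97.65 Ω.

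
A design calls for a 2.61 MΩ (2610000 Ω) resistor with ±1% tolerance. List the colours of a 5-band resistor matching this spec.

red, blue, brown, yellow, brown

2610000 Ω = 261 × 10^4.
2 → red
6 → blue
1 → brown
Multiplier 10^4 → yellow.
±1% tolerance → brown.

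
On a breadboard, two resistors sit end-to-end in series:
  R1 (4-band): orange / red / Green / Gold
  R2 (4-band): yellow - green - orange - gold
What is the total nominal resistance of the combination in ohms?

3245000 Ω

R1: orange, red → 32; green ×10^5 → 3200000 Ω.
R2: yellow, green → 45; orange ×10^3 → 45000 Ω.
Series: 3200000 + 45000 = 3245000 Ω.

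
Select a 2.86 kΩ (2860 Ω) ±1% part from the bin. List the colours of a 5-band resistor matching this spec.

2860 Ω = 286 × 10^1.
2 → red
8 → grey
6 → blue
Multiplier 10^1 → brown.
±1% tolerance → brown.

red, grey, blue, brown, brown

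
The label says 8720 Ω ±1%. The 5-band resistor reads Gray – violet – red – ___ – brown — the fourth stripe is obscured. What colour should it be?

8720 Ω = 872 × 10^1.
The fourth band is the multiplier, 10^1, which is brown.

brown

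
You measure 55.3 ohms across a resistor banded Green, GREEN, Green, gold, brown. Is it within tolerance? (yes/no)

yes

Green → 5 (first significant figure)
Green → 5 (second significant figure)
Green → 5 (third significant figure)
Gold → ×0.1 multiplier
Brown → ±1% tolerance
555 × 0.1 = 55.5 Ω
Allowed range: 54.945 Ω to 56.055 Ω.
55.3 ohms lies inside that range.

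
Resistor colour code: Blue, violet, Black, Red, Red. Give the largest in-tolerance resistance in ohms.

Blue → 6 (first significant figure)
Violet → 7 (second significant figure)
Black → 0 (third significant figure)
Red → ×10^2 multiplier
Red → ±2% tolerance
670 × 100 = 67000 Ω
Largest = 67000 × (1 + 2/100) = 68340 Ω.

68340 Ω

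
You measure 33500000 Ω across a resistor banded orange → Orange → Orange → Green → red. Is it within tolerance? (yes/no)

Orange → 3 (first significant figure)
Orange → 3 (second significant figure)
Orange → 3 (third significant figure)
Green → ×10^5 multiplier
Red → ±2% tolerance
333 × 100000 = 33300000 Ω
Allowed range: 32634000 Ω to 33966000 Ω.
33500000 Ω lies inside that range.

yes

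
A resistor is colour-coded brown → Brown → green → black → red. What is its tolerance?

The last band, red, is the tolerance band.
Red corresponds to ±2%.

±2%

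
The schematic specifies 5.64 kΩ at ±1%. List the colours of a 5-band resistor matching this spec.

5640 Ω = 564 × 10^1.
5 → green
6 → blue
4 → yellow
Multiplier 10^1 → brown.
±1% tolerance → brown.

green, blue, yellow, brown, brown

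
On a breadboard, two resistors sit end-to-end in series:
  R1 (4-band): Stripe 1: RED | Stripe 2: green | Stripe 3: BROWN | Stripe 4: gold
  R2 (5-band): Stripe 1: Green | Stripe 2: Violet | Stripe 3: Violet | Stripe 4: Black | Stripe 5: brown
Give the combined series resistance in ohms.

827 Ω

R1: red, green → 25; brown ×10 → 250 Ω.
R2: green, violet, violet → 577; black ×1 → 577 Ω.
Series: 250 + 577 = 827 Ω.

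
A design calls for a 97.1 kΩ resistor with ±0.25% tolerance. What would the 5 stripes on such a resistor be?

white, violet, brown, red, blue

97100 Ω = 971 × 10^2.
9 → white
7 → violet
1 → brown
Multiplier 10^2 → red.
±0.25% tolerance → blue.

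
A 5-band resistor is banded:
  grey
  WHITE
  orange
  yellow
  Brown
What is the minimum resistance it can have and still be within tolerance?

Grey → 8 (first significant figure)
White → 9 (second significant figure)
Orange → 3 (third significant figure)
Yellow → ×10^4 multiplier
Brown → ±1% tolerance
893 × 10000 = 8930000 Ω
Minimum = 8930000 × (1 − 1/100) = 8840700 Ω.

8840700 Ω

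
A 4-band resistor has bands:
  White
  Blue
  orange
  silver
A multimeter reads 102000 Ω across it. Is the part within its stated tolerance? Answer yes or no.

White → 9 (first significant figure)
Blue → 6 (second significant figure)
Orange → ×10^3 multiplier
Silver → ±10% tolerance
96 × 1000 = 96000 Ω
Allowed range: 86400 Ω to 105600 Ω.
102000 Ω lies inside that range.

yes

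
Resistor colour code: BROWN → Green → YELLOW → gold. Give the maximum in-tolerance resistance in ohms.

Brown → 1 (first significant figure)
Green → 5 (second significant figure)
Yellow → ×10^4 multiplier
Gold → ±5% tolerance
15 × 10000 = 150000 Ω
Maximum = 150000 × (1 + 5/100) = 157500 Ω.

157500 Ω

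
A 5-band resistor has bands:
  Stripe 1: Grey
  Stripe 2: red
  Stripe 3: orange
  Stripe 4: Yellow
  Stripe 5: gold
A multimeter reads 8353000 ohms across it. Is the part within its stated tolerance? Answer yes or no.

yes

Grey → 8 (first significant figure)
Red → 2 (second significant figure)
Orange → 3 (third significant figure)
Yellow → ×10^4 multiplier
Gold → ±5% tolerance
823 × 10000 = 8230000 Ω
Allowed range: 7818500 Ω to 8641500 Ω.
8353000 ohms lies inside that range.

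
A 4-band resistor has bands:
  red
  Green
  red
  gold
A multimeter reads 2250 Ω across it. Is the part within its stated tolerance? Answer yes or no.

no

Red → 2 (first significant figure)
Green → 5 (second significant figure)
Red → ×10^2 multiplier
Gold → ±5% tolerance
25 × 100 = 2500 Ω
Allowed range: 2375 Ω to 2625 Ω.
2250 Ω lies outside that range.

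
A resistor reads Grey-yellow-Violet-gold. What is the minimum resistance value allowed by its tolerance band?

798000000 Ω

Grey → 8 (first significant figure)
Yellow → 4 (second significant figure)
Violet → ×10^7 multiplier
Gold → ±5% tolerance
84 × 10000000 = 840000000 Ω
Minimum = 840000000 × (1 − 5/100) = 798000000 Ω.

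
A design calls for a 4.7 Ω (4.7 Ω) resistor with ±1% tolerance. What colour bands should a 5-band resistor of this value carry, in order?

yellow, violet, black, silver, brown

4.7 Ω = 470 × 10^-2.
4 → yellow
7 → violet
0 → black
Multiplier 10^-2 → silver.
±1% tolerance → brown.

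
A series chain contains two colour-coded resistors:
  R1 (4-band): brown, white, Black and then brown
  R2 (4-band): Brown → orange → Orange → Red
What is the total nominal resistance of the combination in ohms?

R1: brown, white → 19; black ×1 → 19 Ω.
R2: brown, orange → 13; orange ×10^3 → 13000 Ω.
Series: 19 + 13000 = 13019 Ω.

13019 Ω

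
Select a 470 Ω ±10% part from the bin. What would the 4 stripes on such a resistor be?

yellow, violet, brown, silver

470 Ω = 47 × 10^1.
4 → yellow
7 → violet
Multiplier 10^1 → brown.
±10% tolerance → silver.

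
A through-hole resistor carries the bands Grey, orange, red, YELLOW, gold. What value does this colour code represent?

8320000 Ω

Grey → 8 (first significant figure)
Orange → 3 (second significant figure)
Red → 2 (third significant figure)
Yellow → ×10^4 multiplier
832 × 10000 = 8320000 Ω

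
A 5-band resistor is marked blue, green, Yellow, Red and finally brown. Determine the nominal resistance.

65400 Ω

Blue → 6 (first significant figure)
Green → 5 (second significant figure)
Yellow → 4 (third significant figure)
Red → ×10^2 multiplier
654 × 100 = 65400 Ω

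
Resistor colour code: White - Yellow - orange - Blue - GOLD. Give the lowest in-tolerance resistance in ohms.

895850000 Ω

White → 9 (first significant figure)
Yellow → 4 (second significant figure)
Orange → 3 (third significant figure)
Blue → ×10^6 multiplier
Gold → ±5% tolerance
943 × 1000000 = 943000000 Ω
Lowest = 943000000 × (1 − 5/100) = 895850000 Ω.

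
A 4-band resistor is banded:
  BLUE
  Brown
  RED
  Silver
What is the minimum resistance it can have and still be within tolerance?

5490 Ω

Blue → 6 (first significant figure)
Brown → 1 (second significant figure)
Red → ×10^2 multiplier
Silver → ±10% tolerance
61 × 100 = 6100 Ω
Minimum = 6100 × (1 − 10/100) = 5490 Ω.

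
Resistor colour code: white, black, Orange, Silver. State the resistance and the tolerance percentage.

White → 9 (first significant figure)
Black → 0 (second significant figure)
Orange → ×10^3 multiplier
Silver → ±10% tolerance
90 × 1000 = 90000 Ω

90000 Ω ±10%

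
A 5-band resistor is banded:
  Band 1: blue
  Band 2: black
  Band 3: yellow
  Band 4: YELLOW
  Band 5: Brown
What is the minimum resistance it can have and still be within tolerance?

Blue → 6 (first significant figure)
Black → 0 (second significant figure)
Yellow → 4 (third significant figure)
Yellow → ×10^4 multiplier
Brown → ±1% tolerance
604 × 10000 = 6040000 Ω
Minimum = 6040000 × (1 − 1/100) = 5979600 Ω.

5979600 Ω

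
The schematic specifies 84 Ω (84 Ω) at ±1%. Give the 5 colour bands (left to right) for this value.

grey, yellow, black, gold, brown

84 Ω = 840 × 10^-1.
8 → grey
4 → yellow
0 → black
Multiplier 10^-1 → gold.
±1% tolerance → brown.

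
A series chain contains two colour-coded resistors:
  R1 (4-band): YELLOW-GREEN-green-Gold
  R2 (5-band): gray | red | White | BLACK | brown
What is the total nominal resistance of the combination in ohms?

R1: yellow, green → 45; green ×10^5 → 4500000 Ω.
R2: grey, red, white → 829; black ×1 → 829 Ω.
Series: 4500000 + 829 = 4500829 Ω.

4500829 Ω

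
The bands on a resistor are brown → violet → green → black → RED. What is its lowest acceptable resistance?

171.5 Ω

Brown → 1 (first significant figure)
Violet → 7 (second significant figure)
Green → 5 (third significant figure)
Black → ×1 multiplier
Red → ±2% tolerance
175 × 1 = 175 Ω
Lowest = 175 × (1 − 2/100) = 171.5 Ω.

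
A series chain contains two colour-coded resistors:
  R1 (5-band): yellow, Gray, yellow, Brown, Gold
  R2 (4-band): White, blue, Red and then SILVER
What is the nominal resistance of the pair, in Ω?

R1: yellow, grey, yellow → 484; brown ×10 → 4840 Ω.
R2: white, blue → 96; red ×10^2 → 9600 Ω.
Series: 4840 + 9600 = 14440 Ω.

14440 Ω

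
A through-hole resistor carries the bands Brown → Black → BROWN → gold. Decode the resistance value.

Brown → 1 (first significant figure)
Black → 0 (second significant figure)
Brown → ×10 multiplier
10 × 10 = 100 Ω

100 Ω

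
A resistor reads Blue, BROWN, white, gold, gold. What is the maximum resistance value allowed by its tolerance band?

Blue → 6 (first significant figure)
Brown → 1 (second significant figure)
White → 9 (third significant figure)
Gold → ×0.1 multiplier
Gold → ±5% tolerance
619 × 0.1 = 61.9 Ω
Maximum = 61.9 × (1 + 5/100) = 64.995 Ω.

64.995 Ω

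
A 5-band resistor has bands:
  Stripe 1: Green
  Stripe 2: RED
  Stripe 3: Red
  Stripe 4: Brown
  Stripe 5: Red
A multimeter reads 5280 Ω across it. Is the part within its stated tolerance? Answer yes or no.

yes

Green → 5 (first significant figure)
Red → 2 (second significant figure)
Red → 2 (third significant figure)
Brown → ×10 multiplier
Red → ±2% tolerance
522 × 10 = 5220 Ω
Allowed range: 5115.6 Ω to 5324.4 Ω.
5280 Ω lies inside that range.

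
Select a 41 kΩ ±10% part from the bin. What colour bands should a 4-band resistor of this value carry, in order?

41000 Ω = 41 × 10^3.
4 → yellow
1 → brown
Multiplier 10^3 → orange.
±10% tolerance → silver.

yellow, brown, orange, silver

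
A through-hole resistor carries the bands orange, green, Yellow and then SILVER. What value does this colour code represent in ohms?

Orange → 3 (first significant figure)
Green → 5 (second significant figure)
Yellow → ×10^4 multiplier
35 × 10000 = 350000 Ω

350000 Ω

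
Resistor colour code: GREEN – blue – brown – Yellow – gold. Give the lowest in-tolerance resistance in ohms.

Green → 5 (first significant figure)
Blue → 6 (second significant figure)
Brown → 1 (third significant figure)
Yellow → ×10^4 multiplier
Gold → ±5% tolerance
561 × 10000 = 5610000 Ω
Lowest = 5610000 × (1 − 5/100) = 5329500 Ω.

5329500 Ω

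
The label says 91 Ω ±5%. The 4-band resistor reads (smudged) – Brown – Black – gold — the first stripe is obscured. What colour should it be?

white

91 Ω = 91 × 10^0.
The first band gives digit 9 of the significand, and 9 is white.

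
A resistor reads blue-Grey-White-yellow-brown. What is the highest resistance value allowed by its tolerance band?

6958900 Ω

Blue → 6 (first significant figure)
Grey → 8 (second significant figure)
White → 9 (third significant figure)
Yellow → ×10^4 multiplier
Brown → ±1% tolerance
689 × 10000 = 6890000 Ω
Highest = 6890000 × (1 + 1/100) = 6958900 Ω.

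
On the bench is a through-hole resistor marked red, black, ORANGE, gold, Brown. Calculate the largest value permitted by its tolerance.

20.503 Ω

Red → 2 (first significant figure)
Black → 0 (second significant figure)
Orange → 3 (third significant figure)
Gold → ×0.1 multiplier
Brown → ±1% tolerance
203 × 0.1 = 20.3 Ω
Largest = 20.3 × (1 + 1/100) = 20.503 Ω.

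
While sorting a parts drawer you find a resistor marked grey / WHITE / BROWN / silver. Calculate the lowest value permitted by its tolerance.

801 Ω

Grey → 8 (first significant figure)
White → 9 (second significant figure)
Brown → ×10 multiplier
Silver → ±10% tolerance
89 × 10 = 890 Ω
Lowest = 890 × (1 − 10/100) = 801 Ω.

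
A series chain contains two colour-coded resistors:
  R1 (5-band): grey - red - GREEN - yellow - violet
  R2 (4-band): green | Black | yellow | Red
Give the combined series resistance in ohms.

8750000 Ω

R1: grey, red, green → 825; yellow ×10^4 → 8250000 Ω.
R2: green, black → 50; yellow ×10^4 → 500000 Ω.
Series: 8250000 + 500000 = 8750000 Ω.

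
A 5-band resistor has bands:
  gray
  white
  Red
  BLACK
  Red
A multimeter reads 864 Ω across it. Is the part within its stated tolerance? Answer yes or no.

Grey → 8 (first significant figure)
White → 9 (second significant figure)
Red → 2 (third significant figure)
Black → ×1 multiplier
Red → ±2% tolerance
892 × 1 = 892 Ω
Allowed range: 874.16 Ω to 909.84 Ω.
864 Ω lies outside that range.

no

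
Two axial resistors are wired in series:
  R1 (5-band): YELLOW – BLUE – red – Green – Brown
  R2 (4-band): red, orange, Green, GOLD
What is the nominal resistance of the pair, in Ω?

R1: yellow, blue, red → 462; green ×10^5 → 46200000 Ω.
R2: red, orange → 23; green ×10^5 → 2300000 Ω.
Series: 46200000 + 2300000 = 48500000 Ω.

48500000 Ω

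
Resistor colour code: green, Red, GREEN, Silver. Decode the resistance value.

Green → 5 (first significant figure)
Red → 2 (second significant figure)
Green → ×10^5 multiplier
52 × 100000 = 5200000 Ω

5200000 Ω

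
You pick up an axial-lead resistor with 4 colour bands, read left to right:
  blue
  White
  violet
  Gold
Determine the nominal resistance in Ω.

Blue → 6 (first significant figure)
White → 9 (second significant figure)
Violet → ×10^7 multiplier
69 × 10000000 = 690000000 Ω

690000000 Ω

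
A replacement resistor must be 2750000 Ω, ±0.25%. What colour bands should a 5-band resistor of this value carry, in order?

red, violet, green, yellow, blue

2750000 Ω = 275 × 10^4.
2 → red
7 → violet
5 → green
Multiplier 10^4 → yellow.
±0.25% tolerance → blue.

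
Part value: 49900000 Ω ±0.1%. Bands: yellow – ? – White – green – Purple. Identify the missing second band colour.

49900000 Ω = 499 × 10^5.
The second band gives digit 9 of the significand, and 9 is white.

white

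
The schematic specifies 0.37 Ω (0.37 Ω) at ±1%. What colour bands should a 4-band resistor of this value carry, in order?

orange, violet, silver, brown

0.37 Ω = 37 × 10^-2.
3 → orange
7 → violet
Multiplier 10^-2 → silver.
±1% tolerance → brown.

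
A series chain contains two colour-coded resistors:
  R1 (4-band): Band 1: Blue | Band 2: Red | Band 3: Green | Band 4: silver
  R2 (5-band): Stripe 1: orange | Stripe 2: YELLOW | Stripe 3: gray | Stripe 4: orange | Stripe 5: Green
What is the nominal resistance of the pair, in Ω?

6548000 Ω

R1: blue, red → 62; green ×10^5 → 6200000 Ω.
R2: orange, yellow, grey → 348; orange ×10^3 → 348000 Ω.
Series: 6200000 + 348000 = 6548000 Ω.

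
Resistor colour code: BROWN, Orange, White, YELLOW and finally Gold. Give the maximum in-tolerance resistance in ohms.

1459500 Ω

Brown → 1 (first significant figure)
Orange → 3 (second significant figure)
White → 9 (third significant figure)
Yellow → ×10^4 multiplier
Gold → ±5% tolerance
139 × 10000 = 1390000 Ω
Maximum = 1390000 × (1 + 5/100) = 1459500 Ω.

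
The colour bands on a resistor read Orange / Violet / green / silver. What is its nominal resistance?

3700000 Ω

Orange → 3 (first significant figure)
Violet → 7 (second significant figure)
Green → ×10^5 multiplier
37 × 100000 = 3700000 Ω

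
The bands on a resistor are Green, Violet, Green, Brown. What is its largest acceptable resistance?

5757000 Ω

Green → 5 (first significant figure)
Violet → 7 (second significant figure)
Green → ×10^5 multiplier
Brown → ±1% tolerance
57 × 100000 = 5700000 Ω
Largest = 5700000 × (1 + 1/100) = 5757000 Ω.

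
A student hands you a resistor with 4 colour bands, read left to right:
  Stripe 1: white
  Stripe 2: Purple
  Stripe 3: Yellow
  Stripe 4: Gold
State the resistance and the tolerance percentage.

970000 Ω ±5%

White → 9 (first significant figure)
Violet → 7 (second significant figure)
Yellow → ×10^4 multiplier
Gold → ±5% tolerance
97 × 10000 = 970000 Ω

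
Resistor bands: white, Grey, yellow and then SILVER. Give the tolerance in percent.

±10%

The last band, silver, is the tolerance band.
Silver corresponds to ±10%.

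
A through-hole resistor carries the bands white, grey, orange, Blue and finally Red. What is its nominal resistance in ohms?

White → 9 (first significant figure)
Grey → 8 (second significant figure)
Orange → 3 (third significant figure)
Blue → ×10^6 multiplier
983 × 1000000 = 983000000 Ω

983000000 Ω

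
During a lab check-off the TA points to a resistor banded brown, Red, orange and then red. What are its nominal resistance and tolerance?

12000 Ω ±2%

Brown → 1 (first significant figure)
Red → 2 (second significant figure)
Orange → ×10^3 multiplier
Red → ±2% tolerance
12 × 1000 = 12000 Ω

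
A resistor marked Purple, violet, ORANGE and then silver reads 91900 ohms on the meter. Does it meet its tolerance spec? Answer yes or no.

Violet → 7 (first significant figure)
Violet → 7 (second significant figure)
Orange → ×10^3 multiplier
Silver → ±10% tolerance
77 × 1000 = 77000 Ω
Allowed range: 69300 Ω to 84700 Ω.
91900 ohms lies outside that range.

no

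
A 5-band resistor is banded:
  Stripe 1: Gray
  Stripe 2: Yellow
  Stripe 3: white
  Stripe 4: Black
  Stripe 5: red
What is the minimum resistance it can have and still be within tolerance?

Grey → 8 (first significant figure)
Yellow → 4 (second significant figure)
White → 9 (third significant figure)
Black → ×1 multiplier
Red → ±2% tolerance
849 × 1 = 849 Ω
Minimum = 849 × (1 − 2/100) = 832.02 Ω.

832.02 Ω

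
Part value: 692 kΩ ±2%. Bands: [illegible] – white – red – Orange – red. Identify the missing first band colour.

blue

692000 Ω = 692 × 10^3.
The first band gives digit 6 of the significand, and 6 is blue.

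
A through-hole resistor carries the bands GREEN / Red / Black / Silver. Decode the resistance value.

52 Ω

Green → 5 (first significant figure)
Red → 2 (second significant figure)
Black → ×1 multiplier
52 × 1 = 52 Ω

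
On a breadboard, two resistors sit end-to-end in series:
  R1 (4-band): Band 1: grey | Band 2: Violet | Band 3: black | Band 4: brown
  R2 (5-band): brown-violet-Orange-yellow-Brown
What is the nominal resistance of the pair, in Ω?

R1: grey, violet → 87; black ×1 → 87 Ω.
R2: brown, violet, orange → 173; yellow ×10^4 → 1730000 Ω.
Series: 87 + 1730000 = 1730087 Ω.

1730087 Ω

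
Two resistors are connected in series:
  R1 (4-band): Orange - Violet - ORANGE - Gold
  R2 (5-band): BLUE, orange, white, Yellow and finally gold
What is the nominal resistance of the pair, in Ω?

6427000 Ω

R1: orange, violet → 37; orange ×10^3 → 37000 Ω.
R2: blue, orange, white → 639; yellow ×10^4 → 6390000 Ω.
Series: 37000 + 6390000 = 6427000 Ω.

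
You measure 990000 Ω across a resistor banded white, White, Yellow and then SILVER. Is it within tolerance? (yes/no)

White → 9 (first significant figure)
White → 9 (second significant figure)
Yellow → ×10^4 multiplier
Silver → ±10% tolerance
99 × 10000 = 990000 Ω
Allowed range: 891000 Ω to 1089000 Ω.
990000 Ω lies inside that range.

yes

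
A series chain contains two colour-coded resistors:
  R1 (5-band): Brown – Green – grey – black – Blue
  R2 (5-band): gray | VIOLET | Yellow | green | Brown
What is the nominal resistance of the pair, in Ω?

87400158 Ω

R1: brown, green, grey → 158; black ×1 → 158 Ω.
R2: grey, violet, yellow → 874; green ×10^5 → 87400000 Ω.
Series: 158 + 87400000 = 87400158 Ω.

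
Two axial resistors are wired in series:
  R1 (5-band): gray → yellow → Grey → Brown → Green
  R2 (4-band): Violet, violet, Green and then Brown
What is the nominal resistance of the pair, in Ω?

7708480 Ω

R1: grey, yellow, grey → 848; brown ×10 → 8480 Ω.
R2: violet, violet → 77; green ×10^5 → 7700000 Ω.
Series: 8480 + 7700000 = 7708480 Ω.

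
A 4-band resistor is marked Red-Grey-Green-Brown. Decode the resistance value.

Red → 2 (first significant figure)
Grey → 8 (second significant figure)
Green → ×10^5 multiplier
28 × 100000 = 2800000 Ω

2800000 Ω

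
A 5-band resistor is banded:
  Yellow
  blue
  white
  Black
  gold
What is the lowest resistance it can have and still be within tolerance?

445.55 Ω

Yellow → 4 (first significant figure)
Blue → 6 (second significant figure)
White → 9 (third significant figure)
Black → ×1 multiplier
Gold → ±5% tolerance
469 × 1 = 469 Ω
Lowest = 469 × (1 − 5/100) = 445.55 Ω.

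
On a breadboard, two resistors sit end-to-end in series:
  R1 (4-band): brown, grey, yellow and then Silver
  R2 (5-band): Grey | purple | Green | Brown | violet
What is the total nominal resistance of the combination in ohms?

188750 Ω

R1: brown, grey → 18; yellow ×10^4 → 180000 Ω.
R2: grey, violet, green → 875; brown ×10 → 8750 Ω.
Series: 180000 + 8750 = 188750 Ω.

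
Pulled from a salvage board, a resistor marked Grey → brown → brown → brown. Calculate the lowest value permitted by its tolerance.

Grey → 8 (first significant figure)
Brown → 1 (second significant figure)
Brown → ×10 multiplier
Brown → ±1% tolerance
81 × 10 = 810 Ω
Lowest = 810 × (1 − 1/100) = 801.9 Ω.

801.9 Ω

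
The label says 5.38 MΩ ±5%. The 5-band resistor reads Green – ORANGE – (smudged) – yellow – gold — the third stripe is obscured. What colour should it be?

grey

5380000 Ω = 538 × 10^4.
The third band gives digit 8 of the significand, and 8 is grey.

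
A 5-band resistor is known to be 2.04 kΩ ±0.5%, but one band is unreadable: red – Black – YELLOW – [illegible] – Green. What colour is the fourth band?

2040 Ω = 204 × 10^1.
The fourth band is the multiplier, 10^1, which is brown.

brown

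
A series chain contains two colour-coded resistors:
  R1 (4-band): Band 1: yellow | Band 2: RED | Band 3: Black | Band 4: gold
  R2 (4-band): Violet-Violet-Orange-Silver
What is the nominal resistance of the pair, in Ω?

R1: yellow, red → 42; black ×1 → 42 Ω.
R2: violet, violet → 77; orange ×10^3 → 77000 Ω.
Series: 42 + 77000 = 77042 Ω.

77042 Ω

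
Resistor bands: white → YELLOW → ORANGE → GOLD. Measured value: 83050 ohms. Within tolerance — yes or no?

no

White → 9 (first significant figure)
Yellow → 4 (second significant figure)
Orange → ×10^3 multiplier
Gold → ±5% tolerance
94 × 1000 = 94000 Ω
Allowed range: 89300 Ω to 98700 Ω.
83050 ohms lies outside that range.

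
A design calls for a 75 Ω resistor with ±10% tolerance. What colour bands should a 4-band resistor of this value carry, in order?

violet, green, black, silver

75 Ω = 75 × 10^0.
7 → violet
5 → green
Multiplier 10^0 → black.
±10% tolerance → silver.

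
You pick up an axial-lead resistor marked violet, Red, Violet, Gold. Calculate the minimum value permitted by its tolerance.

Violet → 7 (first significant figure)
Red → 2 (second significant figure)
Violet → ×10^7 multiplier
Gold → ±5% tolerance
72 × 10000000 = 720000000 Ω
Minimum = 720000000 × (1 − 5/100) = 684000000 Ω.

684000000 Ω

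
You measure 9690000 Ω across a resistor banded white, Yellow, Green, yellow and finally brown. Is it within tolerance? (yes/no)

White → 9 (first significant figure)
Yellow → 4 (second significant figure)
Green → 5 (third significant figure)
Yellow → ×10^4 multiplier
Brown → ±1% tolerance
945 × 10000 = 9450000 Ω
Allowed range: 9355500 Ω to 9544500 Ω.
9690000 Ω lies outside that range.

no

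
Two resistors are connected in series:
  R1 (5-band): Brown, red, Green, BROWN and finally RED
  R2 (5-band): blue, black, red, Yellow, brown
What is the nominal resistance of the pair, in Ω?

R1: brown, red, green → 125; brown ×10 → 1250 Ω.
R2: blue, black, red → 602; yellow ×10^4 → 6020000 Ω.
Series: 1250 + 6020000 = 6021250 Ω.

6021250 Ω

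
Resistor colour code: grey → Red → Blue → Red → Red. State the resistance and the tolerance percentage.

Grey → 8 (first significant figure)
Red → 2 (second significant figure)
Blue → 6 (third significant figure)
Red → ×10^2 multiplier
Red → ±2% tolerance
826 × 100 = 82600 Ω

82600 Ω ±2%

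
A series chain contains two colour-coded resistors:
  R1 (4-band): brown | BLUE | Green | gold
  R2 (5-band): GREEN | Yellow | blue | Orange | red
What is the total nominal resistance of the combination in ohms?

2146000 Ω

R1: brown, blue → 16; green ×10^5 → 1600000 Ω.
R2: green, yellow, blue → 546; orange ×10^3 → 546000 Ω.
Series: 1600000 + 546000 = 2146000 Ω.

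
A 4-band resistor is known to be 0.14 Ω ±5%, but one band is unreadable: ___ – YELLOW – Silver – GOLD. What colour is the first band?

0.14 Ω = 14 × 10^-2.
The first band gives digit 1 of the significand, and 1 is brown.

brown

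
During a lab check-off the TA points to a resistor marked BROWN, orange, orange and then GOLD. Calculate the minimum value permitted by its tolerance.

Brown → 1 (first significant figure)
Orange → 3 (second significant figure)
Orange → ×10^3 multiplier
Gold → ±5% tolerance
13 × 1000 = 13000 Ω
Minimum = 13000 × (1 − 5/100) = 12350 Ω.

12350 Ω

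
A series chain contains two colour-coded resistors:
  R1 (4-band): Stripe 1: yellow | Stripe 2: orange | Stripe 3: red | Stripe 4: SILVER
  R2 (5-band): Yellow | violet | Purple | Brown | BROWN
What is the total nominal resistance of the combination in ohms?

R1: yellow, orange → 43; red ×10^2 → 4300 Ω.
R2: yellow, violet, violet → 477; brown ×10 → 4770 Ω.
Series: 4300 + 4770 = 9070 Ω.

9070 Ω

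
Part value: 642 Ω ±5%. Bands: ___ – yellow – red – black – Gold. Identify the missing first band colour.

642 Ω = 642 × 10^0.
The first band gives digit 6 of the significand, and 6 is blue.

blue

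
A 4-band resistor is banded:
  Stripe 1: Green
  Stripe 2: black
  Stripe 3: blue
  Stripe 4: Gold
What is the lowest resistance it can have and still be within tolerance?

47500000 Ω

Green → 5 (first significant figure)
Black → 0 (second significant figure)
Blue → ×10^6 multiplier
Gold → ±5% tolerance
50 × 1000000 = 50000000 Ω
Lowest = 50000000 × (1 − 5/100) = 47500000 Ω.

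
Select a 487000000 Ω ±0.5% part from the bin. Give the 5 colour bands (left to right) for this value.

487000000 Ω = 487 × 10^6.
4 → yellow
8 → grey
7 → violet
Multiplier 10^6 → blue.
±0.5% tolerance → green.

yellow, grey, violet, blue, green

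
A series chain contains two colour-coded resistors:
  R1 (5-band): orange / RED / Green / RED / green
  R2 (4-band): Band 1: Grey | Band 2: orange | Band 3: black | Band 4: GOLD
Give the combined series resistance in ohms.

R1: orange, red, green → 325; red ×10^2 → 32500 Ω.
R2: grey, orange → 83; black ×1 → 83 Ω.
Series: 32500 + 83 = 32583 Ω.

32583 Ω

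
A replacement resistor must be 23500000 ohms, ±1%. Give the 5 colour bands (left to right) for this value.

23500000 Ω = 235 × 10^5.
2 → red
3 → orange
5 → green
Multiplier 10^5 → green.
±1% tolerance → brown.

red, orange, green, green, brown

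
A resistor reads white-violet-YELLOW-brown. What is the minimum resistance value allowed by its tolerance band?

960300 Ω

White → 9 (first significant figure)
Violet → 7 (second significant figure)
Yellow → ×10^4 multiplier
Brown → ±1% tolerance
97 × 10000 = 970000 Ω
Minimum = 970000 × (1 − 1/100) = 960300 Ω.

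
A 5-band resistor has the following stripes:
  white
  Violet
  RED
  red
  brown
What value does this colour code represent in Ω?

97200 Ω

White → 9 (first significant figure)
Violet → 7 (second significant figure)
Red → 2 (third significant figure)
Red → ×10^2 multiplier
972 × 100 = 97200 Ω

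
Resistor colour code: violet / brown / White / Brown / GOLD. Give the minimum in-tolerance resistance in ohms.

6830.5 Ω

Violet → 7 (first significant figure)
Brown → 1 (second significant figure)
White → 9 (third significant figure)
Brown → ×10 multiplier
Gold → ±5% tolerance
719 × 10 = 7190 Ω
Minimum = 7190 × (1 − 5/100) = 6830.5 Ω.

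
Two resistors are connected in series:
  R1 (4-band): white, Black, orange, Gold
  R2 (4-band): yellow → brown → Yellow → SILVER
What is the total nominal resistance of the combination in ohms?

500000 Ω

R1: white, black → 90; orange ×10^3 → 90000 Ω.
R2: yellow, brown → 41; yellow ×10^4 → 410000 Ω.
Series: 90000 + 410000 = 500000 Ω.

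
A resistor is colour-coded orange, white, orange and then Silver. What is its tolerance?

The last band, silver, is the tolerance band.
Silver corresponds to ±10%.

±10%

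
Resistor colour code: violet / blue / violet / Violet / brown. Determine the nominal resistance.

7670000000 Ω

Violet → 7 (first significant figure)
Blue → 6 (second significant figure)
Violet → 7 (third significant figure)
Violet → ×10^7 multiplier
767 × 10000000 = 7670000000 Ω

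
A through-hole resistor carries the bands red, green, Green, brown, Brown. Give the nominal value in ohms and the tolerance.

Red → 2 (first significant figure)
Green → 5 (second significant figure)
Green → 5 (third significant figure)
Brown → ×10 multiplier
Brown → ±1% tolerance
255 × 10 = 2550 Ω

2550 Ω ±1%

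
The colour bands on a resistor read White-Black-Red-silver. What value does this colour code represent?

White → 9 (first significant figure)
Black → 0 (second significant figure)
Red → ×10^2 multiplier
90 × 100 = 9000 Ω

9000 Ω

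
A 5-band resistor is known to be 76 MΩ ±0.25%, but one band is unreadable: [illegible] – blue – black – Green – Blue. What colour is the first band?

violet

76000000 Ω = 760 × 10^5.
The first band gives digit 7 of the significand, and 7 is violet.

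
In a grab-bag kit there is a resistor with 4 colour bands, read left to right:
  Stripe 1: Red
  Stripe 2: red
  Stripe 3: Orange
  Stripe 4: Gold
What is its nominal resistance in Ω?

Red → 2 (first significant figure)
Red → 2 (second significant figure)
Orange → ×10^3 multiplier
22 × 1000 = 22000 Ω

22000 Ω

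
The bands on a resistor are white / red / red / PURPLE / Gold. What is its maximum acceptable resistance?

9681000000 Ω

White → 9 (first significant figure)
Red → 2 (second significant figure)
Red → 2 (third significant figure)
Violet → ×10^7 multiplier
Gold → ±5% tolerance
922 × 10000000 = 9220000000 Ω
Maximum = 9220000000 × (1 + 5/100) = 9681000000 Ω.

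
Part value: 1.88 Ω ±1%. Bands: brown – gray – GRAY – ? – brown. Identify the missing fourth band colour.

1.88 Ω = 188 × 10^-2.
The fourth band is the multiplier, 10^-2, which is silver.

silver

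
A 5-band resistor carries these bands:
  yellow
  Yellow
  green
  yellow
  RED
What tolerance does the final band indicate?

The last band, red, is the tolerance band.
Red corresponds to ±2%.

±2%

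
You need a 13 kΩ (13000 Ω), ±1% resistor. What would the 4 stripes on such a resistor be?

13000 Ω = 13 × 10^3.
1 → brown
3 → orange
Multiplier 10^3 → orange.
±1% tolerance → brown.

brown, orange, orange, brown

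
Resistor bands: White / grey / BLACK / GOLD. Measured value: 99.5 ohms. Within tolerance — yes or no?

White → 9 (first significant figure)
Grey → 8 (second significant figure)
Black → ×1 multiplier
Gold → ±5% tolerance
98 × 1 = 98 Ω
Allowed range: 93.1 Ω to 102.9 Ω.
99.5 ohms lies inside that range.

yes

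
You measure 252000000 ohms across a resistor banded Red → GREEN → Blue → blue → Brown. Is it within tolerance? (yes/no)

no

Red → 2 (first significant figure)
Green → 5 (second significant figure)
Blue → 6 (third significant figure)
Blue → ×10^6 multiplier
Brown → ±1% tolerance
256 × 1000000 = 256000000 Ω
Allowed range: 253440000 Ω to 258560000 Ω.
252000000 ohms lies outside that range.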